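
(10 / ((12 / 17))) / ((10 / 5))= 7.08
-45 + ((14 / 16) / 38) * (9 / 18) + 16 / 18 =-241313 / 5472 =-44.10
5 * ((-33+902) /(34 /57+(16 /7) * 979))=1733655 /893086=1.94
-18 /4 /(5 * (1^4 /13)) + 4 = -77 /10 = -7.70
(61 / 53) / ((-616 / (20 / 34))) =-305 / 277508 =-0.00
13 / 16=0.81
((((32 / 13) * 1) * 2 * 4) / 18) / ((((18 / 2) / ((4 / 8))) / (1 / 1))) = 64 / 1053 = 0.06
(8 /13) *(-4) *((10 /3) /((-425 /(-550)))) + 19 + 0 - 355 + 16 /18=-687656 /1989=-345.73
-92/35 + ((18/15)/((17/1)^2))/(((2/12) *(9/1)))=-5312/2023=-2.63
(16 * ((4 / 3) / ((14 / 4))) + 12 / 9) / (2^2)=13 / 7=1.86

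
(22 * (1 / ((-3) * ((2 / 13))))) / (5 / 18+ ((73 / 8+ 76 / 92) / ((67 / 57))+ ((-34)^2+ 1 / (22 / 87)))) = -58175832 / 1426363397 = -0.04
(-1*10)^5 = -100000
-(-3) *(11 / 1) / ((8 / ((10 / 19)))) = 165 / 76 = 2.17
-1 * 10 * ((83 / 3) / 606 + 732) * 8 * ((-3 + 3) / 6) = 0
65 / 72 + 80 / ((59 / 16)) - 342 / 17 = 179099 / 72216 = 2.48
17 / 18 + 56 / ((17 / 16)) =16417 / 306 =53.65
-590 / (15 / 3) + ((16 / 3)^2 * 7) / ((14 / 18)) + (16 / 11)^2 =16954 / 121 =140.12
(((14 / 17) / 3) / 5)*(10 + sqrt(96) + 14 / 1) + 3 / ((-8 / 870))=-324.39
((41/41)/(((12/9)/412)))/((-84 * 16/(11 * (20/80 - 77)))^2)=1174625287/9633792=121.93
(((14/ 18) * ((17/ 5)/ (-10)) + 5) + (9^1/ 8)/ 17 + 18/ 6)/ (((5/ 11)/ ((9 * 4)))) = 2626063/ 4250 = 617.90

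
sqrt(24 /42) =2 * sqrt(7) /7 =0.76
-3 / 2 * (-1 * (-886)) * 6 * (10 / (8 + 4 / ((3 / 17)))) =-59805 / 23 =-2600.22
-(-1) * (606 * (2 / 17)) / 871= 1212 / 14807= 0.08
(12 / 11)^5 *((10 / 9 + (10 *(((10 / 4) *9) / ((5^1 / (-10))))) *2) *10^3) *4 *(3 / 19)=-2684067840000 / 3059969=-877155.24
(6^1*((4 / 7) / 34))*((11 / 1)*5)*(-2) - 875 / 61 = -184645 / 7259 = -25.44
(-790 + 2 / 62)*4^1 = -97956 / 31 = -3159.87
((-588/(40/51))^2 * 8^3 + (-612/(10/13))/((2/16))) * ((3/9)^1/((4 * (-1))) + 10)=71341313484/25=2853652539.36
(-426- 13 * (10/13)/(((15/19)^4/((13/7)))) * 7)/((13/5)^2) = -7701596/68445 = -112.52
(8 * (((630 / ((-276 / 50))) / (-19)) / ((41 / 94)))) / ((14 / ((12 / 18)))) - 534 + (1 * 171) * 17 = 42611041 / 17917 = 2378.25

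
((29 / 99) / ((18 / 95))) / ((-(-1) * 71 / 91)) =250705 / 126522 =1.98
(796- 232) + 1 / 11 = 6205 / 11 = 564.09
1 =1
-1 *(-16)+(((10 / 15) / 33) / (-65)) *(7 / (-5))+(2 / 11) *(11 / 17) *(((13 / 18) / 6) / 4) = 210090587 / 13127400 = 16.00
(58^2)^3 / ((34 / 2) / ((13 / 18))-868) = -247446501536 / 5489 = -45080433.87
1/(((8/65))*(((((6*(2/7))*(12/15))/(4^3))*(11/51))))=1757.95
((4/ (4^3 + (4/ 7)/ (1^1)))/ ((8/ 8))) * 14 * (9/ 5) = 882/ 565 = 1.56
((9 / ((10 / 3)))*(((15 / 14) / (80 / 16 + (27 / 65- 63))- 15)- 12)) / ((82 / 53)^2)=-107380718847 / 3523510480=-30.48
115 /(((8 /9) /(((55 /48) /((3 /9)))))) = 56925 /128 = 444.73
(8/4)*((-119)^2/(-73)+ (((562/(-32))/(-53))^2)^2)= -7322347536752343/18874535542784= -387.95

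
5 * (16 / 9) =80 / 9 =8.89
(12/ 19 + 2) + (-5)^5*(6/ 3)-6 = -118814/ 19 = -6253.37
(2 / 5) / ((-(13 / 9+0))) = -18 / 65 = -0.28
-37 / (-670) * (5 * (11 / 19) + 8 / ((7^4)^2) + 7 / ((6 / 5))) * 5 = 212231182559 / 88063100076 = 2.41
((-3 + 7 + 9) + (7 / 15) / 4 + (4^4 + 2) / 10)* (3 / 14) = 467 / 56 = 8.34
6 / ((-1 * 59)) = -6 / 59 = -0.10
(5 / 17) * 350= 1750 / 17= 102.94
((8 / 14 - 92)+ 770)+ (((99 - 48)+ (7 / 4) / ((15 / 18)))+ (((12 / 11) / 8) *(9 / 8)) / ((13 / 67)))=58655563 / 80080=732.46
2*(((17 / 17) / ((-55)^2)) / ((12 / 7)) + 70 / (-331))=-2538683 / 6007650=-0.42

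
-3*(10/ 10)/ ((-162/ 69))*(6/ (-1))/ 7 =-23/ 21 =-1.10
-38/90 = -19/45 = -0.42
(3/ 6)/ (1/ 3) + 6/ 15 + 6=79/ 10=7.90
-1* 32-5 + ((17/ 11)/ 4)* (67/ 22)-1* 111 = -142125/ 968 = -146.82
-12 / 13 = -0.92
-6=-6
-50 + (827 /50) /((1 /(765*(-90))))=-1138829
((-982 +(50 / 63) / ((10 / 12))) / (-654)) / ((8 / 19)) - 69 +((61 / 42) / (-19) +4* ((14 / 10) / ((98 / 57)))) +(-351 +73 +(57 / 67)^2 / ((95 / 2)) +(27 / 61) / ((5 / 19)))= -483832439575007 / 1429091644680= -338.56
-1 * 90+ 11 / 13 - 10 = -1289 / 13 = -99.15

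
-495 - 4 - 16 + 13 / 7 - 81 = -4159 / 7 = -594.14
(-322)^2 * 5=518420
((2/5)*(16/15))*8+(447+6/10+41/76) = 2573851/5700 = 451.55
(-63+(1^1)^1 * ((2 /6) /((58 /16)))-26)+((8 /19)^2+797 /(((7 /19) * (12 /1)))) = 26834197 /293132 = 91.54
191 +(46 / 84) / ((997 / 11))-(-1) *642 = 34881295 / 41874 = 833.01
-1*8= -8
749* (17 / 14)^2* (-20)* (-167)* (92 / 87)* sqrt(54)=2375504860* sqrt(6) / 203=28663915.21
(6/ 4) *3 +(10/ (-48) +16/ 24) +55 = 1439/ 24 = 59.96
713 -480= 233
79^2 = 6241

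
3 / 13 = 0.23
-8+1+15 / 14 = -83 / 14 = -5.93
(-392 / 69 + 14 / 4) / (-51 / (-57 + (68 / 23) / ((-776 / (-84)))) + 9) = -12687451 / 57585468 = -0.22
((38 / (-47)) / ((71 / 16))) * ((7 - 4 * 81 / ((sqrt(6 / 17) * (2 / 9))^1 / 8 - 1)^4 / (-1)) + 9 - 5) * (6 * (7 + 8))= -3337889087839225239360 / 606029471562400297 - 21073109024170967040 * sqrt(102) / 606029471562400297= -5858.98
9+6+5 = 20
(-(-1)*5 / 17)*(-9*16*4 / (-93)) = 960 / 527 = 1.82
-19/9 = -2.11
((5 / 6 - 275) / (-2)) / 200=329 / 480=0.69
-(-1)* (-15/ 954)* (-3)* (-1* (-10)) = 25/ 53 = 0.47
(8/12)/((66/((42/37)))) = 14/1221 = 0.01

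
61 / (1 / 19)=1159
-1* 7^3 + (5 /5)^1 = -342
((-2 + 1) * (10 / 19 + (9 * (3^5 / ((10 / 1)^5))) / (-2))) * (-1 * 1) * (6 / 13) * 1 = 0.24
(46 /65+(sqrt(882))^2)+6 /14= 401827 /455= 883.14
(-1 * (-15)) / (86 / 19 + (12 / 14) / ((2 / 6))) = 1995 / 944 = 2.11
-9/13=-0.69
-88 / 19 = -4.63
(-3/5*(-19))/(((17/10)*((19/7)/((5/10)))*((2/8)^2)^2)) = 5376/17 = 316.24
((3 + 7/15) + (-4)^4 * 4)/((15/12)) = 821.97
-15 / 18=-5 / 6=-0.83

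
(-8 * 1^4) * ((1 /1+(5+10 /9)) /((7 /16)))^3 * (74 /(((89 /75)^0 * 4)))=-158913789952 /250047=-635535.68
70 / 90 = 7 / 9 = 0.78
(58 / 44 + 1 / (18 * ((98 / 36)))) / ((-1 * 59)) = -1443 / 63602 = -0.02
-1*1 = -1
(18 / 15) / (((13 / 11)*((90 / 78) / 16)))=352 / 25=14.08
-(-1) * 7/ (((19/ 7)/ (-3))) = -147/ 19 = -7.74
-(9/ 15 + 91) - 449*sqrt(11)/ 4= -449*sqrt(11)/ 4 - 458/ 5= -463.89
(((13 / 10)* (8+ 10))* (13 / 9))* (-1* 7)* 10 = -2366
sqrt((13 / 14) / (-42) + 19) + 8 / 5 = 8 / 5 + sqrt(33477) / 42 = 5.96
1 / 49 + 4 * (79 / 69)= 15553 / 3381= 4.60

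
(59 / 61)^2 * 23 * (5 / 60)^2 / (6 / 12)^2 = 80063 / 133956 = 0.60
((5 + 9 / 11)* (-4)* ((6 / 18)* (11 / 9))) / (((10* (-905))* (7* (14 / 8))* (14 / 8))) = 2048 / 41906025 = 0.00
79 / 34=2.32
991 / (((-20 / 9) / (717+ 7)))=-1614339 / 5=-322867.80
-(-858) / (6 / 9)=1287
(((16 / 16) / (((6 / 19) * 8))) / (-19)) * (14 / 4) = -0.07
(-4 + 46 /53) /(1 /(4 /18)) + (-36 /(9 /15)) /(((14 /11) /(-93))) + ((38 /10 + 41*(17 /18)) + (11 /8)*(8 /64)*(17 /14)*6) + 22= 4754056609 /1068480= 4449.36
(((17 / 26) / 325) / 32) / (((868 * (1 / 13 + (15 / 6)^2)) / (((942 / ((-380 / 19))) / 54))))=-2669 / 267295392000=-0.00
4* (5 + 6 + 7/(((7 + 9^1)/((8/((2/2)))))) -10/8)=53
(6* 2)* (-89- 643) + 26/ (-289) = -2538602/ 289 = -8784.09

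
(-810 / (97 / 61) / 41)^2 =2441348100 / 15816529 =154.35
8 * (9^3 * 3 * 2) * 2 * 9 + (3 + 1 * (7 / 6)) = 629860.17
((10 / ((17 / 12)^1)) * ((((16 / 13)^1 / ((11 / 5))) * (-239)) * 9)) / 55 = -4129920 / 26741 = -154.44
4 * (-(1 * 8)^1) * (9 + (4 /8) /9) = -2608 /9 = -289.78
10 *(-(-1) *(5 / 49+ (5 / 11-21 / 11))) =-7290 / 539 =-13.53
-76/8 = -19/2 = -9.50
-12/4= -3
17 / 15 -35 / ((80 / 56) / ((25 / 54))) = -5513 / 540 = -10.21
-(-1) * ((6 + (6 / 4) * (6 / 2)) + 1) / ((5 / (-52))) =-598 / 5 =-119.60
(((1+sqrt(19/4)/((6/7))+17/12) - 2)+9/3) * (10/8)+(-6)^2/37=35 * sqrt(19)/48+9313/1776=8.42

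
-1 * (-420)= 420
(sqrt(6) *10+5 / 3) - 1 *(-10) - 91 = -238 / 3+10 *sqrt(6) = -54.84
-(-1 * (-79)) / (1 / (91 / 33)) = -7189 / 33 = -217.85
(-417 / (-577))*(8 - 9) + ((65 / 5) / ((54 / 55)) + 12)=24.52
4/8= 1/2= 0.50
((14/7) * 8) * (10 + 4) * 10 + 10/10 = 2241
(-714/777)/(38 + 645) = -34/25271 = -0.00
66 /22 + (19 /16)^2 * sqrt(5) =3 + 361 * sqrt(5) /256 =6.15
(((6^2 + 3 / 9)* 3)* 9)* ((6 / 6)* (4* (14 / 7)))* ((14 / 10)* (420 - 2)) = 22963248 / 5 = 4592649.60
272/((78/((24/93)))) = 0.90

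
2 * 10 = 20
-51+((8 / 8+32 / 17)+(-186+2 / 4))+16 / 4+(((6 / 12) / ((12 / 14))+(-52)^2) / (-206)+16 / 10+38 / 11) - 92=-762024053 / 2311320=-329.69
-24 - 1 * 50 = -74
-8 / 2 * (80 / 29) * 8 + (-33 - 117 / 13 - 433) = -16335 / 29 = -563.28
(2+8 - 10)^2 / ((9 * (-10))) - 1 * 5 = -5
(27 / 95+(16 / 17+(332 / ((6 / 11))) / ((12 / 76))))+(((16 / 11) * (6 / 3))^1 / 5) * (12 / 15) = 3856.58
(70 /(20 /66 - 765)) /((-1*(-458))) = -33 /165109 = -0.00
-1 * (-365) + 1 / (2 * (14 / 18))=5119 / 14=365.64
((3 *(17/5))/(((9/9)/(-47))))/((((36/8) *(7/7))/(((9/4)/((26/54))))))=-64719/130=-497.84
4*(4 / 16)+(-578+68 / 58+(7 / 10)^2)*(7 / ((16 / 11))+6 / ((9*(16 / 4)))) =-399320381 / 139200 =-2868.68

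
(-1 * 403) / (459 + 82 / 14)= -2821 / 3254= -0.87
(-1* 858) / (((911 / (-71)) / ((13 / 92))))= 395967 / 41906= 9.45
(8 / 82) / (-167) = -4 / 6847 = -0.00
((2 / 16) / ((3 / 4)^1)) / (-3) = -1 / 18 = -0.06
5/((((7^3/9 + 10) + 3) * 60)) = 3/1840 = 0.00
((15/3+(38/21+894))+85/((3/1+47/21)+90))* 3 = 7574297/2800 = 2705.11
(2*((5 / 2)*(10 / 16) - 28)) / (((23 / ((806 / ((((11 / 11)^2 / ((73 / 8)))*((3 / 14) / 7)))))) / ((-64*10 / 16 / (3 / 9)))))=3048838065 / 46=66279088.37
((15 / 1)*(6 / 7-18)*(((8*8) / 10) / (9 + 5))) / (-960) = 6 / 49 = 0.12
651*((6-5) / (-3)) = -217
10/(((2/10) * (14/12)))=300/7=42.86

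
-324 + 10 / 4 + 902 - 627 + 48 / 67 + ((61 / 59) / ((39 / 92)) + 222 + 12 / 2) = 56935525 / 308334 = 184.66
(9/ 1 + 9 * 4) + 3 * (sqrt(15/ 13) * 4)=12 * sqrt(195)/ 13 + 45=57.89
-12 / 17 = -0.71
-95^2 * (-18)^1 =162450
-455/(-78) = 35/6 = 5.83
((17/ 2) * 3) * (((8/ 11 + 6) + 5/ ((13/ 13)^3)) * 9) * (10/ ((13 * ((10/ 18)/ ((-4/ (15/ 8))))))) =-5684256/ 715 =-7950.01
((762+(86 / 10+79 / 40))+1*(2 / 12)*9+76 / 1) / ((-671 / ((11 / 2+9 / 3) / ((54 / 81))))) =-1734153 / 107360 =-16.15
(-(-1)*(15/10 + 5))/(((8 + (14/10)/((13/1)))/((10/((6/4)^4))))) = 67600/42687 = 1.58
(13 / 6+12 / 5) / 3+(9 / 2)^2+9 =5539 / 180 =30.77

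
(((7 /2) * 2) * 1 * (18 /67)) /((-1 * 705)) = -42 /15745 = -0.00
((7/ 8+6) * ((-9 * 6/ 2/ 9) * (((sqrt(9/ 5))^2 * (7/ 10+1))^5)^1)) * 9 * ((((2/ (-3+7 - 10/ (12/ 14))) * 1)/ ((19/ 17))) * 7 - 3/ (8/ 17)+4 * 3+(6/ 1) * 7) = -800735584807689597/ 349600000000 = -2290433.59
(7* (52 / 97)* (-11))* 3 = -12012 / 97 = -123.84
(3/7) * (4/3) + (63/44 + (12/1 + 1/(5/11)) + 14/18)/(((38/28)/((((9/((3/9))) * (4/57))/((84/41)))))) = 9801437/833910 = 11.75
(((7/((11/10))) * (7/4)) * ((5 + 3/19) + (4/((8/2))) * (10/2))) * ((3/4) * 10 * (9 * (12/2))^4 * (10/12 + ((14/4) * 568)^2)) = 5958851356508182650/209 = 28511250509608529.43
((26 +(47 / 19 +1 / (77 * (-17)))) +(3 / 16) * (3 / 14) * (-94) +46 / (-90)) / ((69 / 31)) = 13425607627 / 1235591280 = 10.87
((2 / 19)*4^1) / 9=8 / 171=0.05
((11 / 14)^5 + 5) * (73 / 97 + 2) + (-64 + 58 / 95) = -241866697001 / 4956048160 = -48.80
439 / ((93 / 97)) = 42583 / 93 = 457.88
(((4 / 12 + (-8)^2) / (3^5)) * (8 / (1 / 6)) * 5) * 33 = 169840 / 81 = 2096.79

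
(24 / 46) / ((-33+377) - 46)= 6 / 3427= 0.00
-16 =-16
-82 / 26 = -41 / 13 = -3.15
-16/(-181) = 16/181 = 0.09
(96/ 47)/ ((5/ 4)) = 384/ 235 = 1.63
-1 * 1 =-1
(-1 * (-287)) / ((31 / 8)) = 2296 / 31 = 74.06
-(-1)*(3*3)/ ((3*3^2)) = 1/ 3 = 0.33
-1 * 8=-8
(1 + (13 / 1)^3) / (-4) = -1099 / 2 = -549.50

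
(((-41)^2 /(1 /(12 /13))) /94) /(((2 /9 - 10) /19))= -862353 /26884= -32.08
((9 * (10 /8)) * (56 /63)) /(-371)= -10 /371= -0.03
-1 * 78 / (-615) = 26 / 205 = 0.13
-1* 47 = -47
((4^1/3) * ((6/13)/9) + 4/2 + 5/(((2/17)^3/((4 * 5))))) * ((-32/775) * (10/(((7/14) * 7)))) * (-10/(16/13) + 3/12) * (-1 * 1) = -114968072/2015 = -57056.12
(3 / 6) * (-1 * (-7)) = 7 / 2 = 3.50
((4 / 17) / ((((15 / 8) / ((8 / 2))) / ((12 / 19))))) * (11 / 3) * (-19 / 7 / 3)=-5632 / 5355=-1.05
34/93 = 0.37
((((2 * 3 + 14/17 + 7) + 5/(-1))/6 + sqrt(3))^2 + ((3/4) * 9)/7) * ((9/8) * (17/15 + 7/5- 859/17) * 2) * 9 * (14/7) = -16383529287/1375640- 1652265 * sqrt(3)/289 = -21812.20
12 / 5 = 2.40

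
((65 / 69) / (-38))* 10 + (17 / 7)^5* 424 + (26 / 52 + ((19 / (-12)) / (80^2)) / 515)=35819.81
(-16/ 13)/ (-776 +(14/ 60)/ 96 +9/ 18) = 46080/ 29034629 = 0.00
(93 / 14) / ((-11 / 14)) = -93 / 11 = -8.45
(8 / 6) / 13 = 4 / 39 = 0.10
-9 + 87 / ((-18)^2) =-943 / 108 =-8.73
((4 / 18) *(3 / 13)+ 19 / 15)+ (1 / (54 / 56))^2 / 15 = 1.39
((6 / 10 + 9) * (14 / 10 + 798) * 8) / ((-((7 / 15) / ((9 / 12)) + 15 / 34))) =-469663488 / 8135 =-57733.68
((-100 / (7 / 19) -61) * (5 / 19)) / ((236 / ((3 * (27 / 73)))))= -942435 / 2291324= -0.41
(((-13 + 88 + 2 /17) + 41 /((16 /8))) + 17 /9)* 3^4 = 268533 /34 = 7898.03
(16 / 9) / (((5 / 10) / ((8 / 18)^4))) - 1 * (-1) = 67241 / 59049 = 1.14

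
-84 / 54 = -1.56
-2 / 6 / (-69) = 1 / 207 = 0.00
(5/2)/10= 1/4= 0.25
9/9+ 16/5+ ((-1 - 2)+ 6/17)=132/85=1.55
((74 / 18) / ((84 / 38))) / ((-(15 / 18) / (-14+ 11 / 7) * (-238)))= -20387 / 174930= -0.12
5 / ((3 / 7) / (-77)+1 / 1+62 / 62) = 539 / 215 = 2.51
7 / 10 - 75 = -743 / 10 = -74.30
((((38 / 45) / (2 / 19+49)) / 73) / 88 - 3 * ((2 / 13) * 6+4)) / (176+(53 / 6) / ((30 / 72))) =-25892312747 / 345716380152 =-0.07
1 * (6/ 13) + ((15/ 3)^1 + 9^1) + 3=227/ 13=17.46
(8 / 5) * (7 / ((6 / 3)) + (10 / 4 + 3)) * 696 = 10022.40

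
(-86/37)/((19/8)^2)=-5504/13357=-0.41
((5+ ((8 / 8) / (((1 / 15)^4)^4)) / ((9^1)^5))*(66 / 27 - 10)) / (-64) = 945510864257855 / 72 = 13132095336914.65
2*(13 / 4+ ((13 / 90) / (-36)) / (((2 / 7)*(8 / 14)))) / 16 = 83603 / 207360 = 0.40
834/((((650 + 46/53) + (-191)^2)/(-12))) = -530424/1967989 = -0.27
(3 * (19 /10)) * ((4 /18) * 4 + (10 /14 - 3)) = -836 /105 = -7.96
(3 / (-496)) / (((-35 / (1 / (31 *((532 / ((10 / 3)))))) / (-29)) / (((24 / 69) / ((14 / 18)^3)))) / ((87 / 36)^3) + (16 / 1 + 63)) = -19096587 / 2056330516880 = -0.00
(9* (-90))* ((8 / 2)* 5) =-16200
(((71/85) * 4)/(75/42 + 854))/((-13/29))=-115304/13239005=-0.01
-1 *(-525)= 525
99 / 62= 1.60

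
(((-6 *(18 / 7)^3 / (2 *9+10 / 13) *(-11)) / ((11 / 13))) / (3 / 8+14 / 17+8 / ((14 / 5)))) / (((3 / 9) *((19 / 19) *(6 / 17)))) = 4869072 / 32879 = 148.09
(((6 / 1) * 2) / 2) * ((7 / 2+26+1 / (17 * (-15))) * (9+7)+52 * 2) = 3455.62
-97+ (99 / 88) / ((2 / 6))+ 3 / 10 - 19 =-4493 / 40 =-112.32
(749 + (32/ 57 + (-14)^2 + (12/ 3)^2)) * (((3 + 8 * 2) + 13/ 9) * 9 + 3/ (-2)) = 20005285/ 114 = 175484.96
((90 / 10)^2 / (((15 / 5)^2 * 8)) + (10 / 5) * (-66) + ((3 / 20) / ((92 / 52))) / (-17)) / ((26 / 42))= -42986223 / 203320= -211.42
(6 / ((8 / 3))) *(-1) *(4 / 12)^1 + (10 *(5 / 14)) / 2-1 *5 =-111 / 28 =-3.96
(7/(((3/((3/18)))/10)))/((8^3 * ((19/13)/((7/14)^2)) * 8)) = 455/2801664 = 0.00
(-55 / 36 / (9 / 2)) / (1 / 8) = -220 / 81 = -2.72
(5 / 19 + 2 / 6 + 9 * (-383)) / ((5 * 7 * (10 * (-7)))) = 39289 / 27930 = 1.41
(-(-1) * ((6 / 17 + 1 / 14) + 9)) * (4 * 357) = 13458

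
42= 42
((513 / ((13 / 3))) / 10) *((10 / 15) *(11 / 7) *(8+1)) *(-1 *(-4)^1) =203148 / 455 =446.48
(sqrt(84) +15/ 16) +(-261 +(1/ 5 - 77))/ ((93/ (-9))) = 2 * sqrt(21) +83397/ 2480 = 42.79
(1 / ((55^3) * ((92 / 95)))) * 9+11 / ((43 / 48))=1616373753 / 131635900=12.28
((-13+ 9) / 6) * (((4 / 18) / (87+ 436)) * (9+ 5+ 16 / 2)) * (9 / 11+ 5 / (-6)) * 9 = 4 / 4707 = 0.00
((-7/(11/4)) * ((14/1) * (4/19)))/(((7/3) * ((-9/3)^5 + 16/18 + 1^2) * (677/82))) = 35424/21931415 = 0.00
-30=-30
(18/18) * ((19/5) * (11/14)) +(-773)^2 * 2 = 83654269/70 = 1195060.99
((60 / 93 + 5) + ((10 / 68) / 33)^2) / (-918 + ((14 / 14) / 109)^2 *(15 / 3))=-0.01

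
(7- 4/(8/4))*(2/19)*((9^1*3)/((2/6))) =810/19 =42.63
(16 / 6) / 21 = 8 / 63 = 0.13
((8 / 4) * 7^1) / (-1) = -14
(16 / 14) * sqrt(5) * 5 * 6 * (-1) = -240 * sqrt(5) / 7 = -76.67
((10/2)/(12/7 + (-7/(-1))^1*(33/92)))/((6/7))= 11270/8163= 1.38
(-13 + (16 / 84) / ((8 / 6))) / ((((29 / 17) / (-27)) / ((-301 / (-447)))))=592110 / 4321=137.03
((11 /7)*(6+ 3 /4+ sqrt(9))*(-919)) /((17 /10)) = -1971255 /238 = -8282.58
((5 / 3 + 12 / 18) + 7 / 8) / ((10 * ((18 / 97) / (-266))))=-993377 / 2160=-459.90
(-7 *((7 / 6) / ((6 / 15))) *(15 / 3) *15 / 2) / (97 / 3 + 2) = -18375 / 824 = -22.30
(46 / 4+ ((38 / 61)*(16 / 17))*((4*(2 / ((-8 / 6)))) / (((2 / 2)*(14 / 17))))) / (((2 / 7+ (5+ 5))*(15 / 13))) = 80249 / 131760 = 0.61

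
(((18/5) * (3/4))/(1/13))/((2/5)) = 351/4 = 87.75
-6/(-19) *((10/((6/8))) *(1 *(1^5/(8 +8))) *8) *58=2320/19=122.11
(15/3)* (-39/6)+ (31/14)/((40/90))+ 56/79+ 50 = 102597/4424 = 23.19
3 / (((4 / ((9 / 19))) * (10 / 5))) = 27 / 152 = 0.18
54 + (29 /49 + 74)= 6301 /49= 128.59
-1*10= -10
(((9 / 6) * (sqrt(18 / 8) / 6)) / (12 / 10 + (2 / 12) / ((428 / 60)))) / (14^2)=1605 / 1026256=0.00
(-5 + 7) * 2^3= 16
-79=-79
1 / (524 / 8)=2 / 131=0.02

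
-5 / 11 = -0.45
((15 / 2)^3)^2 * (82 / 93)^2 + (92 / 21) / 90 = 2010502972921 / 14530320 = 138366.05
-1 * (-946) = 946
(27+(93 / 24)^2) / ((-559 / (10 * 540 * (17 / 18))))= -383.33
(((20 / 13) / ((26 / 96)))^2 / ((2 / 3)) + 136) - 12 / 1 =4923964 / 28561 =172.40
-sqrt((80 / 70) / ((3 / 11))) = -2 * sqrt(462) / 21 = -2.05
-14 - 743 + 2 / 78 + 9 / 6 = -58927 / 78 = -755.47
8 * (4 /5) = 32 /5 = 6.40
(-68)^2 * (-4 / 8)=-2312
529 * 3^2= 4761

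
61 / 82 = 0.74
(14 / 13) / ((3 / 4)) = 56 / 39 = 1.44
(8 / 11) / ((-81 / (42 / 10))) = -56 / 1485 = -0.04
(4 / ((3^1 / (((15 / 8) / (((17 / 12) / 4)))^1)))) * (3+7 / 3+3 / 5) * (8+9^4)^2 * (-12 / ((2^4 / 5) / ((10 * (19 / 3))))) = -7296962785100 / 17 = -429233105005.88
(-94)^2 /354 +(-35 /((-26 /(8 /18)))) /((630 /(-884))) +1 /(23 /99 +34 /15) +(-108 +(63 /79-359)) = -206273271193 /467018217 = -441.68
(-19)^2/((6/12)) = 722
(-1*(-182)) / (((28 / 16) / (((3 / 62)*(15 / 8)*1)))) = 9.44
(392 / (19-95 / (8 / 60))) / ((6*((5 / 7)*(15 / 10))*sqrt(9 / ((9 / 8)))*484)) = -343*sqrt(2) / 7552215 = -0.00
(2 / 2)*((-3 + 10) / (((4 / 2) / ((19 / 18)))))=133 / 36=3.69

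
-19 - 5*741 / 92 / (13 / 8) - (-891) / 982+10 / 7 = -6552807 / 158102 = -41.45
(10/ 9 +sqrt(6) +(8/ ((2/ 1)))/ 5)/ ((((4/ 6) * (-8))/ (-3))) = 43/ 40 +9 * sqrt(6)/ 16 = 2.45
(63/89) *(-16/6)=-168/89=-1.89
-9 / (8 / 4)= -9 / 2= -4.50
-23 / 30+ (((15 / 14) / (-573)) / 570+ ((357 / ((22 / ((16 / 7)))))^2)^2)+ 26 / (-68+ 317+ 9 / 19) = 222439848791865847 / 117528402068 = 1892647.61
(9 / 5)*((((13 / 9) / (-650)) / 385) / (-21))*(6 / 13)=1 / 4379375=0.00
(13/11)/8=13/88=0.15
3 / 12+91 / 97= 461 / 388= 1.19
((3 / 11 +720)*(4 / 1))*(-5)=-158460 / 11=-14405.45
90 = 90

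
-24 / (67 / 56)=-1344 / 67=-20.06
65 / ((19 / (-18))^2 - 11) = -21060 / 3203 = -6.58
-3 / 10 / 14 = -3 / 140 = -0.02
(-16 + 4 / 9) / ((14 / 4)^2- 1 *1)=-112 / 81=-1.38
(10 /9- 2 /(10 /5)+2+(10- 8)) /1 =37 /9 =4.11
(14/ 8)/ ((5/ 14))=49/ 10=4.90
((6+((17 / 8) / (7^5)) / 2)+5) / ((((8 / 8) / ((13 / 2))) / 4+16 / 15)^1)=576819555 / 57950536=9.95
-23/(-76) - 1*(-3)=251/76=3.30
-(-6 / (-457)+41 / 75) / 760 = -19187 / 26049000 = -0.00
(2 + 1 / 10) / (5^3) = 21 / 1250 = 0.02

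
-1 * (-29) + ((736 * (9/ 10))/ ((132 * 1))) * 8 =3803/ 55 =69.15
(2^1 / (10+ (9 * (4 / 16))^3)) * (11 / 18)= 704 / 12321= 0.06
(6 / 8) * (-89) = -267 / 4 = -66.75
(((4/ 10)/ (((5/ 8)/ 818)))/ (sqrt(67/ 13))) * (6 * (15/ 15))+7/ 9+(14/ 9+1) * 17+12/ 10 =2044/ 45+78528 * sqrt(871)/ 1675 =1429.05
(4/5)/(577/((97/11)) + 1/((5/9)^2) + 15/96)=62080/5341149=0.01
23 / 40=0.58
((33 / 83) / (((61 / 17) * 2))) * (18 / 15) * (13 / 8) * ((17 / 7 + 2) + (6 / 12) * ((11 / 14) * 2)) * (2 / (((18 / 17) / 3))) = 9050613 / 2835280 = 3.19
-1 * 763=-763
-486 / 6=-81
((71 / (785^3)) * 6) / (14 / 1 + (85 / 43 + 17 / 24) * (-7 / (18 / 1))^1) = 7913376 / 116419442328875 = 0.00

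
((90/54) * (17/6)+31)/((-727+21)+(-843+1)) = -643/27864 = -0.02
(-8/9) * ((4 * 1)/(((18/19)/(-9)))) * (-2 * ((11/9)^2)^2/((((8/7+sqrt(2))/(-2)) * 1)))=-498496768/1003833+436184672 * sqrt(2)/1003833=117.91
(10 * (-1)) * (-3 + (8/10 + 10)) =-78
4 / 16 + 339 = 1357 / 4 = 339.25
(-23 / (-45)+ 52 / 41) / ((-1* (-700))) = 469 / 184500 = 0.00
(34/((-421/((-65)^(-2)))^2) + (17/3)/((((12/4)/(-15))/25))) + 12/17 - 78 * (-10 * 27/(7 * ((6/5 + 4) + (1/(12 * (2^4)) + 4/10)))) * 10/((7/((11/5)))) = 41663630801340799988921/42544837226431824375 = 979.29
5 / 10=0.50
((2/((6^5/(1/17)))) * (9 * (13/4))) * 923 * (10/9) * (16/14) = 59995/115668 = 0.52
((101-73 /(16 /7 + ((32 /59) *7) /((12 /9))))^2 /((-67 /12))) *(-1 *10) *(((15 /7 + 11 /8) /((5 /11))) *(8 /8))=220028482795341 /2107873600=104384.10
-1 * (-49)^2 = -2401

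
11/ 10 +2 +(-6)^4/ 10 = 1327/ 10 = 132.70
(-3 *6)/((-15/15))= 18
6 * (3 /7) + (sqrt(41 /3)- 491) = -3419 /7 + sqrt(123) /3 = -484.73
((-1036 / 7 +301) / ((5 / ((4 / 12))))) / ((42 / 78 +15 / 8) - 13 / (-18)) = 47736 / 14675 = 3.25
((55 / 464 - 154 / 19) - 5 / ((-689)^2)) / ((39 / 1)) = -0.20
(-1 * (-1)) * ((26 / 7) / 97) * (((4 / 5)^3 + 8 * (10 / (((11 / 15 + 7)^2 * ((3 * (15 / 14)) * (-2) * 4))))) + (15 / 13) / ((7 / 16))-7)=-149337189 / 999318250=-0.15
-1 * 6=-6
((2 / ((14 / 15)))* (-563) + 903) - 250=-3874 / 7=-553.43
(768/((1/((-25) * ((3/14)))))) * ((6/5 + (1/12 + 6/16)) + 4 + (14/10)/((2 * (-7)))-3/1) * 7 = -73680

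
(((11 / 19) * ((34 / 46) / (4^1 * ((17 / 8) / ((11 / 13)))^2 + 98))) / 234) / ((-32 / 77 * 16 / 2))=-1742279 / 390329420832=-0.00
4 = 4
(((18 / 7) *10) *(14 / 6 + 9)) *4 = 8160 / 7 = 1165.71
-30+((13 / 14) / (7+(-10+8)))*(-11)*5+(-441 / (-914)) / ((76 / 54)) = -9693709 / 243124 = -39.87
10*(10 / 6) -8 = 26 / 3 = 8.67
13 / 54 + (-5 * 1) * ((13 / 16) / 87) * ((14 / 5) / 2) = 2197 / 12528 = 0.18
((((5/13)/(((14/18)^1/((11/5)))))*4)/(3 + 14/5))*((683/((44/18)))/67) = 553230/176813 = 3.13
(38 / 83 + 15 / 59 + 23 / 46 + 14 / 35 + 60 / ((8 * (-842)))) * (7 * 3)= 1388157351 / 41232740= 33.67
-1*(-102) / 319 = 102 / 319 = 0.32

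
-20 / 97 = -0.21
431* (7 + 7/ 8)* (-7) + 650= -184871/ 8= -23108.88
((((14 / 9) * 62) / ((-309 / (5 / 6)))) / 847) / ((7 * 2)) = -155 / 7066521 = -0.00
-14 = -14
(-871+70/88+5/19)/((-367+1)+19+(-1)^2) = 727271/289256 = 2.51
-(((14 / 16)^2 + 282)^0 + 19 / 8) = -27 / 8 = -3.38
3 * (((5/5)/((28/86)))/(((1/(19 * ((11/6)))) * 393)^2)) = 1878283/25947432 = 0.07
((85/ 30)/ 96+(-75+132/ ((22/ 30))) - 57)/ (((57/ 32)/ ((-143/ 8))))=-3956095/ 8208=-481.98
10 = 10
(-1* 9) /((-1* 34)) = 9 /34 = 0.26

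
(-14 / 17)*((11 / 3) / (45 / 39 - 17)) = 0.19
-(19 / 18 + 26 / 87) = -707 / 522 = -1.35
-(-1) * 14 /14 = 1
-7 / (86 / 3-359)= 0.02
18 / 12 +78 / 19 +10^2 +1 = 106.61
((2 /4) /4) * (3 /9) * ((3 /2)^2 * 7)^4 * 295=1549041165 /2048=756367.76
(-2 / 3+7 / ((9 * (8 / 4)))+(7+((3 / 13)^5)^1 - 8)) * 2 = -8535365 / 3341637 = -2.55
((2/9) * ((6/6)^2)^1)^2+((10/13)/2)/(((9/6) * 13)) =946/13689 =0.07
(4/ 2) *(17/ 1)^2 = 578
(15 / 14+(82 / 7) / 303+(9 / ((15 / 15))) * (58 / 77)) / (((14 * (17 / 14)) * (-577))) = -368131 / 457707558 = -0.00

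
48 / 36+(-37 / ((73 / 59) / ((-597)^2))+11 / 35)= -81694276306 / 7665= -10658092.15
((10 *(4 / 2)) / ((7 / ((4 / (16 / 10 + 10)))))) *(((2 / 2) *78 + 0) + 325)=80600 / 203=397.04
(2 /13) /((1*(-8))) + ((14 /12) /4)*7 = 631 /312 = 2.02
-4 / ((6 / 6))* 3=-12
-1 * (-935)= 935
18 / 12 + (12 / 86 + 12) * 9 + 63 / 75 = 239931 / 2150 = 111.60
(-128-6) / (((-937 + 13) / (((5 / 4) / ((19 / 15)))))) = 0.14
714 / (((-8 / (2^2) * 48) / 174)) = -10353 / 8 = -1294.12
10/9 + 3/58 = 607/522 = 1.16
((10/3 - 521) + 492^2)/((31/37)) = 26811643/93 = 288297.24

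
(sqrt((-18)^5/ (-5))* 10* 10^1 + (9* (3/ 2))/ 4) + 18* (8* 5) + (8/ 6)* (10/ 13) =226013/ 312 + 19440* sqrt(10) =62199.08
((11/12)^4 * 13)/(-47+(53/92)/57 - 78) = -0.07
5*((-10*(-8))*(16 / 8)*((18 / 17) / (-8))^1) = -1800 / 17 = -105.88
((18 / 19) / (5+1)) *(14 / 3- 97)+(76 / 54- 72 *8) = -302245 / 513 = -589.17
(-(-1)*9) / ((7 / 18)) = 23.14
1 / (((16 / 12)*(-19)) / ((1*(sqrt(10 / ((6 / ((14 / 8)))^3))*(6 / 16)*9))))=-63*sqrt(105) / 9728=-0.07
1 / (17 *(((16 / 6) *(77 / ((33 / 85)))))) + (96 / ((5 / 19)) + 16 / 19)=112433519 / 307496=365.64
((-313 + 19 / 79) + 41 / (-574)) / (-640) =345991 / 707840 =0.49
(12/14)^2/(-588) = -0.00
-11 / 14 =-0.79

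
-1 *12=-12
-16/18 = -8/9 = -0.89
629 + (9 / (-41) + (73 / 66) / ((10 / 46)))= 8576239 / 13530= 633.87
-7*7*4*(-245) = 48020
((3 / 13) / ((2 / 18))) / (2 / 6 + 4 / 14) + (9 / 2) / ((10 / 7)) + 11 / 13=24847 / 3380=7.35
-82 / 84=-41 / 42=-0.98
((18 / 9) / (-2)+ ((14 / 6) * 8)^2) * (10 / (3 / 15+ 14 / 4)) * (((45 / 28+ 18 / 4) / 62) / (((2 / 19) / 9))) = 253990575 / 32116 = 7908.54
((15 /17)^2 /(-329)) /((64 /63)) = -2025 /869312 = -0.00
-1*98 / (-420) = 7 / 30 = 0.23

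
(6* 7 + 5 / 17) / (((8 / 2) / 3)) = 31.72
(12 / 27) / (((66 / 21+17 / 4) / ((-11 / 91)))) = -176 / 24219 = -0.01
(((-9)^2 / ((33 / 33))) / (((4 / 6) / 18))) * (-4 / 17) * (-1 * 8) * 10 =699840 / 17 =41167.06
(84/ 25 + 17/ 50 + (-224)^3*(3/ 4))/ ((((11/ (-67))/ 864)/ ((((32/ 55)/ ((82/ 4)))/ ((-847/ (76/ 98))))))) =-5933722717292544/ 5147409575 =-1152759.00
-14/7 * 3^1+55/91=-5.40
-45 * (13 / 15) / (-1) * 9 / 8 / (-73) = -351 / 584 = -0.60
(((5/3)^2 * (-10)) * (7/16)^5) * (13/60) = -5462275/56623104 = -0.10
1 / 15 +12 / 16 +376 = 22609 / 60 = 376.82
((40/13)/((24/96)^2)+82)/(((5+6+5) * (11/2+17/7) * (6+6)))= 5971/69264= 0.09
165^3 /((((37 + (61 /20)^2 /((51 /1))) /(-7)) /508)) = -325869528600000 /758521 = -429611742.59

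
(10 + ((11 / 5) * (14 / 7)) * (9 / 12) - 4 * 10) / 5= -267 / 50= -5.34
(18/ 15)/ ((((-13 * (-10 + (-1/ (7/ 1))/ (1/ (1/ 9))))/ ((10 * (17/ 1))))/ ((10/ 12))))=10710/ 8203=1.31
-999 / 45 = -111 / 5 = -22.20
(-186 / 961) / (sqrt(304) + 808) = -101 / 421445 + sqrt(19) / 842890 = -0.00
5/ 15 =0.33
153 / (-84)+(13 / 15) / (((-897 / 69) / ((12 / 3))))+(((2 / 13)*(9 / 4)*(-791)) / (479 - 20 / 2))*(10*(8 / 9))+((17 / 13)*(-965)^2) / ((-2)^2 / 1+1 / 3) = 1336403637029 / 4755660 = 281013.28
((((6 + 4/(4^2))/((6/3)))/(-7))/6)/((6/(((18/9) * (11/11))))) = -25/1008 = -0.02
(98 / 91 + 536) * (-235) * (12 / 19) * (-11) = 216581640 / 247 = 876848.74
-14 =-14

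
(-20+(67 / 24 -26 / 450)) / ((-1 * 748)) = 31079 / 1346400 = 0.02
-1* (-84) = 84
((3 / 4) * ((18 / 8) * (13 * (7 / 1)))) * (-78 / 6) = -31941 / 16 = -1996.31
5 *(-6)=-30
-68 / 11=-6.18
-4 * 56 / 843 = -224 / 843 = -0.27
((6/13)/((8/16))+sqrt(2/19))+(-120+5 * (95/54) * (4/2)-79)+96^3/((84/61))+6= sqrt(38)/19+1578161500/2457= 642312.70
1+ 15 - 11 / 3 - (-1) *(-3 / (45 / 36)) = 149 / 15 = 9.93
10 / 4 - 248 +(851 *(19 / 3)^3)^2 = 68141347774223 / 1458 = 46736178171.62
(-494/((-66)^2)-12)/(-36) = 26383/78408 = 0.34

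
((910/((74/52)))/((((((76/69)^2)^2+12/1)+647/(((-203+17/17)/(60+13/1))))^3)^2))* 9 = 392440336807072867926261682951560004141162165294821917743279872/7804360465742000002929195300086706227155752959358486309250938165503740625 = 0.00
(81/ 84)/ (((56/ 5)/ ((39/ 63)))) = 585/ 10976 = 0.05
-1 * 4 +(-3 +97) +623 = 713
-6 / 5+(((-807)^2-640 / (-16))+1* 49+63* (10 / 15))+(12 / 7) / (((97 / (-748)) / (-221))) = 2221349506 / 3395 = 654300.30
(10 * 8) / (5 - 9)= -20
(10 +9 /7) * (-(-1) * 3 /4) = 237 /28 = 8.46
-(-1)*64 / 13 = 64 / 13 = 4.92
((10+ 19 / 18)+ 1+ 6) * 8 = 1300 / 9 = 144.44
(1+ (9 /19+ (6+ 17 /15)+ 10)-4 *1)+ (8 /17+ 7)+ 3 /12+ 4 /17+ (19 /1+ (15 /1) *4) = 1968289 /19380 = 101.56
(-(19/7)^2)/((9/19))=-6859/441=-15.55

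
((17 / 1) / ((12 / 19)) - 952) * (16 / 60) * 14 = -3453.64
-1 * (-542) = 542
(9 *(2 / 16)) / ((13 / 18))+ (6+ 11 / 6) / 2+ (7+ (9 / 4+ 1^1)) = 2453 / 156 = 15.72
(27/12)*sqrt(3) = 9*sqrt(3)/4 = 3.90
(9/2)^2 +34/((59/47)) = 11171/236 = 47.33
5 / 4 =1.25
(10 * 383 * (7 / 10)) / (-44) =-2681 / 44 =-60.93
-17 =-17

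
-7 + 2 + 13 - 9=-1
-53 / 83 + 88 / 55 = 399 / 415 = 0.96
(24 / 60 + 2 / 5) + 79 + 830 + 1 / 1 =4554 / 5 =910.80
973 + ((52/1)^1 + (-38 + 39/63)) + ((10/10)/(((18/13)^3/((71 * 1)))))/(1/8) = 1201.59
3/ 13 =0.23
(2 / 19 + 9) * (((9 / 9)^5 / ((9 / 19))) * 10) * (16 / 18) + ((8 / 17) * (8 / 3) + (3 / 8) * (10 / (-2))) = 1875409 / 11016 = 170.24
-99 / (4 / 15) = -1485 / 4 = -371.25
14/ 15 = 0.93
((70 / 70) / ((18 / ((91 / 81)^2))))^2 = 68574961 / 13947137604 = 0.00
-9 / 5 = -1.80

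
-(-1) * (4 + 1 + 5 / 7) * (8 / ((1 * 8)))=40 / 7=5.71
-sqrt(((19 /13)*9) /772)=-3*sqrt(47671) /5018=-0.13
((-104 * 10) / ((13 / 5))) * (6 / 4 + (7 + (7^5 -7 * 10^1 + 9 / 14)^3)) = -643334736757355350 / 343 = -1875611477426691.98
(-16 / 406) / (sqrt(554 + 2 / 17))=-4 * sqrt(40035) / 478065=-0.00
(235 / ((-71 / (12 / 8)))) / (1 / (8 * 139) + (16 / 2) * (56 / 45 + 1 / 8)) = -17639100 / 38926531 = -0.45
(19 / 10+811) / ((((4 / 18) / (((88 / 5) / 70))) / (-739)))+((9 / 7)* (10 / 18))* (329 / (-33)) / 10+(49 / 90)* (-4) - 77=-117769543187 / 173250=-679766.48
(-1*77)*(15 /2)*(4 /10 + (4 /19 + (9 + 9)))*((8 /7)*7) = -85980.63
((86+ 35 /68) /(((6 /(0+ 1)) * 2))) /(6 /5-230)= -0.03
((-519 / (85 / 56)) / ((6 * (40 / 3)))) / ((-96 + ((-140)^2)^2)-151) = -1211 / 108845263350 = -0.00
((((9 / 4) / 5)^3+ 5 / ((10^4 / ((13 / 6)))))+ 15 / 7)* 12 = 375491 / 14000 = 26.82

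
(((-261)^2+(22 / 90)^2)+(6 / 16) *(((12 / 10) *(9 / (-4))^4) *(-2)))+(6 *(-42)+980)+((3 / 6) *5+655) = 72040486307 / 1036800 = 69483.49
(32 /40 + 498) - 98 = 2004 /5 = 400.80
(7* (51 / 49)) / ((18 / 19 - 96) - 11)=-969 / 14105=-0.07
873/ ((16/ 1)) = 873/ 16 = 54.56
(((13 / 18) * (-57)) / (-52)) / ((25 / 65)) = 2.06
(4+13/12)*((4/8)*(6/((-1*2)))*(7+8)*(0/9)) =0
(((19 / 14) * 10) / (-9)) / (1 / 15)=-475 / 21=-22.62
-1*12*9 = -108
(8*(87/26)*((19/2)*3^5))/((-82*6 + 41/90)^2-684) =6507199800/25370133373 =0.26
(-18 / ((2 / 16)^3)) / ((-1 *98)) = 4608 / 49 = 94.04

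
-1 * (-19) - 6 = 13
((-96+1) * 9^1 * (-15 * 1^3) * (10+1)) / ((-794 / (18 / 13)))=-1269675 / 5161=-246.01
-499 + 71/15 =-7414/15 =-494.27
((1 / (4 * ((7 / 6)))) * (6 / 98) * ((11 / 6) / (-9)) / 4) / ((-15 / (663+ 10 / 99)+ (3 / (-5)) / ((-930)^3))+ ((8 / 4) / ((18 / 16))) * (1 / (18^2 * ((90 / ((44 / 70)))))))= 29405018103305625 / 993892301462694382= 0.03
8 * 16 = 128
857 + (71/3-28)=852.67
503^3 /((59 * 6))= 127263527 /354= 359501.49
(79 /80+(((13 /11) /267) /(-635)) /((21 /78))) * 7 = 206263039 /29839920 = 6.91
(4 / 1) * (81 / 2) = 162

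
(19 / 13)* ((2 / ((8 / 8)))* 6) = 228 / 13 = 17.54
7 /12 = 0.58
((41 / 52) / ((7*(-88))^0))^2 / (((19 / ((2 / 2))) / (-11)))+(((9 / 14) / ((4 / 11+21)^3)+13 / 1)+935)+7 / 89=393669182798223753 / 415386063638000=947.72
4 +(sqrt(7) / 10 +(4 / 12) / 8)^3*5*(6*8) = 361*sqrt(7) / 200 +8809 / 1440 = 10.89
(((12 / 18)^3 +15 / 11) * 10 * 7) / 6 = 17255 / 891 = 19.37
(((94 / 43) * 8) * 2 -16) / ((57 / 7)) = 1904 / 817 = 2.33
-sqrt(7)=-2.65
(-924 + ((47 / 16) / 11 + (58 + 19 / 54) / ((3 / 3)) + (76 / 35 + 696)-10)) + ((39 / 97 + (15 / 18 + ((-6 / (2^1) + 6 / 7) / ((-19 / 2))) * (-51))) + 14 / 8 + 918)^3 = 51172542930630003268315823 / 68022924352447680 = 752283784.00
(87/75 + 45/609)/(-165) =-6262/837375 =-0.01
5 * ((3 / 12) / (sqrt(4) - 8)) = -5 / 24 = -0.21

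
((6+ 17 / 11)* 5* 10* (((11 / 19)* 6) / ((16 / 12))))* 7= 130725 / 19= 6880.26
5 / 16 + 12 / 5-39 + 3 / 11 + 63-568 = -476093 / 880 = -541.01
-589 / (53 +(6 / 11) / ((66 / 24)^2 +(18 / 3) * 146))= -91593623 / 8241967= -11.11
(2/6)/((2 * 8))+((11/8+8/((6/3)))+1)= 307/48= 6.40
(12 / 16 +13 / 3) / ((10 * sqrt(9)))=61 / 360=0.17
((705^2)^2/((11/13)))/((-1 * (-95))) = 642288011625/209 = 3073148380.98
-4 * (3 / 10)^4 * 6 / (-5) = 243 / 6250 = 0.04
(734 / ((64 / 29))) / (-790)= -10643 / 25280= -0.42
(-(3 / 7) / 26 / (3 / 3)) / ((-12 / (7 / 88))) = 1 / 9152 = 0.00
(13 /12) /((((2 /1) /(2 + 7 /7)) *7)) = 0.23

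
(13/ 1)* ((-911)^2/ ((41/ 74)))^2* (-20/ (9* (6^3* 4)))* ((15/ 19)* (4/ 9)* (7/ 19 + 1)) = -36021452168.19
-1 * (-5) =5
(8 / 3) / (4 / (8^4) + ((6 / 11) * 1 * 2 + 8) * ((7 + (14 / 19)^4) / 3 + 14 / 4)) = 11743485952 / 237473330993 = 0.05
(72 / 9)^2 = 64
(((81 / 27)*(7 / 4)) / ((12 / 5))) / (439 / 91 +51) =637 / 16256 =0.04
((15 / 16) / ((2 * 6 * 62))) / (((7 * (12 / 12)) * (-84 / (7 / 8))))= -5 / 2666496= -0.00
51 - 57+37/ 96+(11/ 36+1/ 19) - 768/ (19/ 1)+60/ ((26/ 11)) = -20.29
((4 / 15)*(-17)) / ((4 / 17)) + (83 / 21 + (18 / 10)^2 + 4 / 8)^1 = -4051 / 350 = -11.57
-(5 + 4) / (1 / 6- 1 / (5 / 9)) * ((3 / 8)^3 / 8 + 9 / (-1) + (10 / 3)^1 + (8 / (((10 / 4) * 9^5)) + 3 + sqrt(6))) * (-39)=41818732397 / 73156608- 10530 * sqrt(6) / 49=45.24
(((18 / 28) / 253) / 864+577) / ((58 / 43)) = 427.78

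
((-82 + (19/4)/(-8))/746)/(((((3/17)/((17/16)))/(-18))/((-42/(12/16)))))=-16040367/23872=-671.93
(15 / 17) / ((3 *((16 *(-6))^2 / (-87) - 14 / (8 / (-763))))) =580 / 2424217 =0.00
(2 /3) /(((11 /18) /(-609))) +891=2493 /11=226.64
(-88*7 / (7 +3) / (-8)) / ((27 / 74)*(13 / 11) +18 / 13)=58201 / 13725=4.24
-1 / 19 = -0.05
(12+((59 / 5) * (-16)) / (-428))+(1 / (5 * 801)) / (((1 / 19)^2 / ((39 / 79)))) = 140897159 / 11284755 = 12.49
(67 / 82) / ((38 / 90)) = 3015 / 1558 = 1.94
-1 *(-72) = 72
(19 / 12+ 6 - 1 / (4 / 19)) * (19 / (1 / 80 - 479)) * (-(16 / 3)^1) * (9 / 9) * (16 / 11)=3307520 / 3793581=0.87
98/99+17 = 1781/99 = 17.99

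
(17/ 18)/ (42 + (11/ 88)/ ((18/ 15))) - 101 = -612227/ 6063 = -100.98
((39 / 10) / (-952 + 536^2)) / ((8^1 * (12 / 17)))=221 / 91630080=0.00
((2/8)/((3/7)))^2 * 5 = 245/144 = 1.70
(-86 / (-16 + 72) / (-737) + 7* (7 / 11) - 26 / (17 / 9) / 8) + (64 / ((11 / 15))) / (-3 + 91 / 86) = -618177727 / 14646401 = -42.21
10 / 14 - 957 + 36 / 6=-6652 / 7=-950.29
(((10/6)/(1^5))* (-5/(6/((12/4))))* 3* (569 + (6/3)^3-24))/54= -13825/108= -128.01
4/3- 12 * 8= -284/3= -94.67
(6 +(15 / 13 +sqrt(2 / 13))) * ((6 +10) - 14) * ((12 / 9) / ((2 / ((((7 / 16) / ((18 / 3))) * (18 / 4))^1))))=7 * sqrt(26) / 208 +651 / 208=3.30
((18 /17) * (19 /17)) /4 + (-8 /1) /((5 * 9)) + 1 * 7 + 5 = 315191 /26010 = 12.12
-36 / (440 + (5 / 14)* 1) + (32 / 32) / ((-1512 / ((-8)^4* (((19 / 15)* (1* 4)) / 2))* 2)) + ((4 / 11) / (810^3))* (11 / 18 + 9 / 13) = -230434924409821 / 65592201975300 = -3.51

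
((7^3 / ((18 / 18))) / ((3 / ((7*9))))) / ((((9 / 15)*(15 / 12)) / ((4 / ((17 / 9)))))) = 345744 / 17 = 20337.88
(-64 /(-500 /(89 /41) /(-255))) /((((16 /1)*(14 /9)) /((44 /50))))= -449361 /179375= -2.51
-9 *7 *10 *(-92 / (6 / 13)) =125580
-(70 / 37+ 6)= -292 / 37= -7.89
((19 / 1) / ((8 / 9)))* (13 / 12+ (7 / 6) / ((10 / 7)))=40.61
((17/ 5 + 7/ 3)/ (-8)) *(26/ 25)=-559/ 750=-0.75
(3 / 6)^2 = 0.25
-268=-268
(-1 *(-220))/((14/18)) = 1980/7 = 282.86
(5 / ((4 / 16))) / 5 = 4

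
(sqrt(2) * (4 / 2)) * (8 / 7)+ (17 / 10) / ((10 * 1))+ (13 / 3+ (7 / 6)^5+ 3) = 16 * sqrt(2) / 7+ 1878823 / 194400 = 12.90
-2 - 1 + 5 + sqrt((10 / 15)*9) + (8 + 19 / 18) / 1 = sqrt(6) + 199 / 18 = 13.51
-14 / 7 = -2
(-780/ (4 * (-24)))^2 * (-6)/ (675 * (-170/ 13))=2197/ 48960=0.04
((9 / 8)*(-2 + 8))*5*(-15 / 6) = -675 / 8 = -84.38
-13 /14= -0.93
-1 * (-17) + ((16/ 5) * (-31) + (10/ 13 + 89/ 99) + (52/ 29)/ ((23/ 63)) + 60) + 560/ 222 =-2080039418/ 158809365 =-13.10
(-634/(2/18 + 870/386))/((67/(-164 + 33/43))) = 3864864951/5917574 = 653.12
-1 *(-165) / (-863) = -165 / 863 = -0.19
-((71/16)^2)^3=-128100283921/16777216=-7635.37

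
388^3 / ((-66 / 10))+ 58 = -292053446 / 33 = -8850104.42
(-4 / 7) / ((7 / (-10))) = 40 / 49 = 0.82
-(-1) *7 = 7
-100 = -100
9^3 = 729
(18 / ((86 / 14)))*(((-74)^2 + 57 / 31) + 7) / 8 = 2008.98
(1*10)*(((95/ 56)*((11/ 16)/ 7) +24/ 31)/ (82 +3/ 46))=0.11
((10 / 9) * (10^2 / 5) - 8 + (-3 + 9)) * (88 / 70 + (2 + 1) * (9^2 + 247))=896584 / 45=19924.09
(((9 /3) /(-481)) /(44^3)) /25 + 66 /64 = 1056348147 /1024337600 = 1.03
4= 4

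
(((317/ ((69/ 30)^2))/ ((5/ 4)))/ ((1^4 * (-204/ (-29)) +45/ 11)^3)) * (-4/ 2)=-1646460416480/ 23646870340821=-0.07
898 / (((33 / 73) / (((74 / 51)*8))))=38807968 / 1683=23058.80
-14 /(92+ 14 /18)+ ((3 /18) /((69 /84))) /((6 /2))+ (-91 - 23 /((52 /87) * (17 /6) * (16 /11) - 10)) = -329239770221 /3740020110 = -88.03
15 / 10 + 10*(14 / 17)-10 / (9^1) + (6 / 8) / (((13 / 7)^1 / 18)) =31612 / 1989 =15.89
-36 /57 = -12 /19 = -0.63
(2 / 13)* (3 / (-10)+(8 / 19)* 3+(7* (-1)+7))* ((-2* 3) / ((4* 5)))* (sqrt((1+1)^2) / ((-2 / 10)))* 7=3843 / 1235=3.11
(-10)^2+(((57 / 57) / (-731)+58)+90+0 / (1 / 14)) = 181287 / 731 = 248.00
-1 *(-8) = 8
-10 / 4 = -5 / 2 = -2.50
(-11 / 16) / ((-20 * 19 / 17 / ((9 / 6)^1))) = 561 / 12160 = 0.05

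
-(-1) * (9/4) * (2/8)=9/16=0.56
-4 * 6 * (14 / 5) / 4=-84 / 5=-16.80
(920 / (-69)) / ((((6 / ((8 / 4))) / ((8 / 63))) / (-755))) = 241600 / 567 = 426.10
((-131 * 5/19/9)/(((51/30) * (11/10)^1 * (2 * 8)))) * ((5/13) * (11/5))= -16375/151164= -0.11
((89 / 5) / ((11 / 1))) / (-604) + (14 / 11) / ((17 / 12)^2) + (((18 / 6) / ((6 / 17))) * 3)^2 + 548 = 2877489396 / 2400145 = 1198.88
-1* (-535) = 535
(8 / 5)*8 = 64 / 5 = 12.80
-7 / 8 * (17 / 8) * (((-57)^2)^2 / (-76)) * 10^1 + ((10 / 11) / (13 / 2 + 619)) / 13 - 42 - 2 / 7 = 413949215325691 / 160288128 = 2582531.97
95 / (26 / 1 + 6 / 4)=38 / 11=3.45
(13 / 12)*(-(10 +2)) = -13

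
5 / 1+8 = 13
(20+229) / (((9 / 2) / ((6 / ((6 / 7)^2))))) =4067 / 9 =451.89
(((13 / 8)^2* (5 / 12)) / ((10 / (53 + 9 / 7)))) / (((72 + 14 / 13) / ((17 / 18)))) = 37349 / 483840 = 0.08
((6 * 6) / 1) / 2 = 18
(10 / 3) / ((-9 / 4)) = -40 / 27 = -1.48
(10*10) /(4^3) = 25 /16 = 1.56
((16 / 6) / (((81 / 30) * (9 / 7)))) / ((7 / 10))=800 / 729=1.10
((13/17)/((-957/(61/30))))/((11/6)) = -793/894795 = -0.00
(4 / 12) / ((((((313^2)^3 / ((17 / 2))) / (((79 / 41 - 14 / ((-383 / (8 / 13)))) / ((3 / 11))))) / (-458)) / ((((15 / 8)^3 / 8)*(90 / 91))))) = -287561556995625 / 35773658175178554604832768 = -0.00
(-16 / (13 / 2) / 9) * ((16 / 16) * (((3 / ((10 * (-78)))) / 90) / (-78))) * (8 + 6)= -28 / 13346775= -0.00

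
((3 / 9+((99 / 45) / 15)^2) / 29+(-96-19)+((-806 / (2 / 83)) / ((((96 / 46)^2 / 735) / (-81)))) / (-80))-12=-3818816838683759 / 668160000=-5715422.71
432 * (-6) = -2592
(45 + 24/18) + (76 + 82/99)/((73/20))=486971/7227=67.38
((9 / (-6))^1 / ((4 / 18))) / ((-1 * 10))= 27 / 40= 0.68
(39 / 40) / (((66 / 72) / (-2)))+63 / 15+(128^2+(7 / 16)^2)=230718599 / 14080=16386.26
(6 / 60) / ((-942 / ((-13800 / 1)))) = 230 / 157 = 1.46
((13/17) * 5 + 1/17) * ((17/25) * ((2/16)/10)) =33/1000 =0.03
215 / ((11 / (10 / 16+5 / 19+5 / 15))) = 119755 / 5016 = 23.87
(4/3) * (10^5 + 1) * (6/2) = 400004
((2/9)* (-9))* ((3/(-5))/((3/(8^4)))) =8192/5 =1638.40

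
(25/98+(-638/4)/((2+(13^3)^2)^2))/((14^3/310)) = 4103643393761185/142389542236480308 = 0.03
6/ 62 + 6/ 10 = 108/ 155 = 0.70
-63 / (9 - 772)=9 / 109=0.08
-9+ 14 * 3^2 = 117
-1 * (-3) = 3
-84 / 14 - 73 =-79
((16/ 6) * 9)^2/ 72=8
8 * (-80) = -640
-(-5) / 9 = 5 / 9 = 0.56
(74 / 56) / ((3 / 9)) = 111 / 28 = 3.96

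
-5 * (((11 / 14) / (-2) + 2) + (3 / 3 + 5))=-1065 / 28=-38.04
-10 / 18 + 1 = 4 / 9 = 0.44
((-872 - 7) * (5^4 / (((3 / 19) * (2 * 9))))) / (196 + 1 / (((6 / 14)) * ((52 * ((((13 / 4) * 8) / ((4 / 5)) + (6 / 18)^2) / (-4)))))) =-26551110625 / 26921412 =-986.25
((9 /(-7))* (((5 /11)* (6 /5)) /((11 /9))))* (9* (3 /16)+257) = -1005777 /6776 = -148.43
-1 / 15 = -0.07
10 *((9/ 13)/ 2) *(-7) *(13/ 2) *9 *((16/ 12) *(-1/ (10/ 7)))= 1323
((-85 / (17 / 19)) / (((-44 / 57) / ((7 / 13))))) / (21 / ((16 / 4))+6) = 2527 / 429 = 5.89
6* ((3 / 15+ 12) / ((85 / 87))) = 31842 / 425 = 74.92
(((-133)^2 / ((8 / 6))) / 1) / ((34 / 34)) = 53067 / 4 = 13266.75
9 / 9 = 1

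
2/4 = 1/2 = 0.50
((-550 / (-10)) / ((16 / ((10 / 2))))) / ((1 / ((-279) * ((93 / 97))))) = -7135425 / 1552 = -4597.57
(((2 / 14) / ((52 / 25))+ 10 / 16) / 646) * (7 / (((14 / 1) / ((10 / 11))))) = 0.00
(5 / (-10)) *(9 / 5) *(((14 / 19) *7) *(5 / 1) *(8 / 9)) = -392 / 19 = -20.63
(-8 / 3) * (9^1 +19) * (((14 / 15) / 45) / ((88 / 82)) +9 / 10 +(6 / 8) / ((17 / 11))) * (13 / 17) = -516292504 / 6437475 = -80.20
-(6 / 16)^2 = -9 / 64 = -0.14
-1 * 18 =-18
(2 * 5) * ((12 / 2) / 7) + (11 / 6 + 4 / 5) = 2353 / 210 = 11.20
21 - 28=-7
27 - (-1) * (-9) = 18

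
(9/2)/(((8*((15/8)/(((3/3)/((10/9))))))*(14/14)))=27/100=0.27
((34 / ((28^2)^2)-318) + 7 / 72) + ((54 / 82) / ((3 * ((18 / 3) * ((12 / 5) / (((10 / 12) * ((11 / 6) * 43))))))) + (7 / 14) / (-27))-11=-327.92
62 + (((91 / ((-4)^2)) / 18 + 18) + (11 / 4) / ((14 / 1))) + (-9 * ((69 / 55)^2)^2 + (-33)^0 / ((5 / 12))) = 1118267536201 / 18447660000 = 60.62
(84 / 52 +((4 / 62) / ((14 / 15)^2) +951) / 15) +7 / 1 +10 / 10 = 14419323 / 197470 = 73.02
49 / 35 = 7 / 5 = 1.40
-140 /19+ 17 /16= -6.31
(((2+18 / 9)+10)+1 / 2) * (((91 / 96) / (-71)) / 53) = -2639 / 722496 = -0.00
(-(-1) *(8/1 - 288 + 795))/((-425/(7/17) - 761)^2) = 25235/157552704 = 0.00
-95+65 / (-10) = -203 / 2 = -101.50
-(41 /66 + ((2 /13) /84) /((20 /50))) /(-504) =7517 /6054048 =0.00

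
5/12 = 0.42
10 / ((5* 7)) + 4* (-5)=-138 / 7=-19.71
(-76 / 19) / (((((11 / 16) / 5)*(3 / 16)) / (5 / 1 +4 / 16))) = -8960 / 11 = -814.55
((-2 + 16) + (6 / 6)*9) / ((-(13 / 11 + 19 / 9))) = -2277 / 326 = -6.98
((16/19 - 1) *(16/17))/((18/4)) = -32/969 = -0.03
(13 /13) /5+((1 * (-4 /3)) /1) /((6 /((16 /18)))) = 1 /405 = 0.00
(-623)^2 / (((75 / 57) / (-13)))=-95867863 / 25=-3834714.52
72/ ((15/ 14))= 336/ 5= 67.20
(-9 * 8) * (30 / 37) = -2160 / 37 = -58.38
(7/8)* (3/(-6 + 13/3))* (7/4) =-441/160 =-2.76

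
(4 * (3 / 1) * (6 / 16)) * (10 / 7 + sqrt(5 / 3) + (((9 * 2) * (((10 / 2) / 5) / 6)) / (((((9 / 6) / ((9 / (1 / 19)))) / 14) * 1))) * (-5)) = -754065 / 7 + 3 * sqrt(15) / 2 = -107717.76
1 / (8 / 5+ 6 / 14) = 0.49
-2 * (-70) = 140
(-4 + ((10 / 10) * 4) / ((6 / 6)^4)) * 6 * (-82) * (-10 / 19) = 0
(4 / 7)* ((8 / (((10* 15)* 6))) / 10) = 4 / 7875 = 0.00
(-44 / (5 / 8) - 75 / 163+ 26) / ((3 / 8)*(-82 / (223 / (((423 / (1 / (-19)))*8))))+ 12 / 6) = -8153103 / 1611701620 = -0.01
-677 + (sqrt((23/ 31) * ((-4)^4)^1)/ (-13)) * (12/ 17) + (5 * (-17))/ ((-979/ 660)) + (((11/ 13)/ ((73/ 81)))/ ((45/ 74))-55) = -284275746/ 422305-192 * sqrt(713)/ 6851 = -673.90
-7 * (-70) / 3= 163.33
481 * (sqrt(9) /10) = 1443 /10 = 144.30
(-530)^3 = -148877000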